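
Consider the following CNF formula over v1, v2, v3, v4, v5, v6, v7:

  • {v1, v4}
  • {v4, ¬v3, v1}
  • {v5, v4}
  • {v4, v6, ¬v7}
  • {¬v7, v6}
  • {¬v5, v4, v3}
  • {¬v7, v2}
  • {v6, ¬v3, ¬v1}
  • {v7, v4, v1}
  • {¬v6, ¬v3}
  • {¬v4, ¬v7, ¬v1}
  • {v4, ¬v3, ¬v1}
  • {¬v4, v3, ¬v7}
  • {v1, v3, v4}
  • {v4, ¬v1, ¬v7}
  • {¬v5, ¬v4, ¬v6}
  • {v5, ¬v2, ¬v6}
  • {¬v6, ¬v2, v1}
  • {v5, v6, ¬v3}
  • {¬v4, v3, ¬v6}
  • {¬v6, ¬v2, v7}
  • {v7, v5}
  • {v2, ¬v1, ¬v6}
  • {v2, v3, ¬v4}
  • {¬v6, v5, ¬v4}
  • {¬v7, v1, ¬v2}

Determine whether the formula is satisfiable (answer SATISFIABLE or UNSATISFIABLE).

Set v1 = False and propagate.
  then v4 is forced to True.
Set v2 = False and propagate.
  then v7 is forced to False.
  then v5 is forced to True.
  then v6 is forced to False.
  then v3 is forced to True.
So v1=F, v2=F, v3=T, v4=T, v5=T, v6=F, v7=F is a satisfying assignment.

SATISFIABLE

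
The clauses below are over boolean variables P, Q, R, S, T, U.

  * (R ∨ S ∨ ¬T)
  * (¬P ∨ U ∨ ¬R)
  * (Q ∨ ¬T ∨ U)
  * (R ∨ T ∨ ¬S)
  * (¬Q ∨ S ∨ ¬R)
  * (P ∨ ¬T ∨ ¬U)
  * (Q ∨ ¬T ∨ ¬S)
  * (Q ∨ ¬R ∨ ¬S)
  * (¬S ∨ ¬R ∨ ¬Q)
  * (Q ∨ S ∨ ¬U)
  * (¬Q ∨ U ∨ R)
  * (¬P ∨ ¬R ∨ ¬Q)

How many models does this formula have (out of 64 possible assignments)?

6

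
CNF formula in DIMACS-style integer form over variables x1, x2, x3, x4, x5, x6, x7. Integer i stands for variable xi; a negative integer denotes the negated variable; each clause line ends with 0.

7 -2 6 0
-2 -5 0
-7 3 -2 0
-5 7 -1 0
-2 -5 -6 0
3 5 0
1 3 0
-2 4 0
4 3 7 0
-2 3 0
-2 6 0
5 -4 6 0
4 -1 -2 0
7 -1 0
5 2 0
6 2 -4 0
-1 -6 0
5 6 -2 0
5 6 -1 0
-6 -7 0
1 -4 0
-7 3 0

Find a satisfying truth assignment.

x1=0, x2=0, x3=1, x4=0, x5=1, x6=0, x7=1

Check each clause:
  1. (x6 \/ ~x2 \/ x7) — ~x2 is true.
  2. (~x5 \/ ~x2) — ~x2 is true.
  3. (x3 \/ ~x2 \/ ~x7) — x3 is true.
  4. (x7 \/ ~x1 \/ ~x5) — ~x1 is true.
  5. (~x5 \/ ~x6 \/ ~x2) — ~x6 is true.
  6. (x3 \/ x5) — x3 is true.
  7. (x1 \/ x3) — x3 is true.
  8. (x4 \/ ~x2) — ~x2 is true.
  9. (x7 \/ x3 \/ x4) — x3 is true.
  10. (x3 \/ ~x2) — x3 is true.
  11. (~x2 \/ x6) — ~x2 is true.
  12. (x6 \/ x5 \/ ~x4) — ~x4 is true.
  13. (x4 \/ ~x1 \/ ~x2) — ~x2 is true.
  14. (x7 \/ ~x1) — ~x1 is true.
  15. (x5 \/ x2) — x5 is true.
  16. (~x4 \/ x2 \/ x6) — ~x4 is true.
  17. (~x6 \/ ~x1) — ~x6 is true.
  18. (x6 \/ x5 \/ ~x2) — x5 is true.
  19. (~x1 \/ x5 \/ x6) — x5 is true.
  20. (~x7 \/ ~x6) — ~x6 is true.
  21. (~x4 \/ x1) — ~x4 is true.
  22. (x3 \/ ~x7) — x3 is true.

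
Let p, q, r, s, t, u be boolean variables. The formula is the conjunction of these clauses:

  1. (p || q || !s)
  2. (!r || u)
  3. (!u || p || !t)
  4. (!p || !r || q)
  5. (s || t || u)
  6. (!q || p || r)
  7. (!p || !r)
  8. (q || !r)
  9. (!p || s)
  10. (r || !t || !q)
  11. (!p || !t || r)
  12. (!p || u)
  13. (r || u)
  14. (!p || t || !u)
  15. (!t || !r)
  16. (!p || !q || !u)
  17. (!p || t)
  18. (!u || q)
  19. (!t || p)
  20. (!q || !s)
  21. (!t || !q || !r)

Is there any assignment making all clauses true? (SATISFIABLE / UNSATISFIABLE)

SATISFIABLE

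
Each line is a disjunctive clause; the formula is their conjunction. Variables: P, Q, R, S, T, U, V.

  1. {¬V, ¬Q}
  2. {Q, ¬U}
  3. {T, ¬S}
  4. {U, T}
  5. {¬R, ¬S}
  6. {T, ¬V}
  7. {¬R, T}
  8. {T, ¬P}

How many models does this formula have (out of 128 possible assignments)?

25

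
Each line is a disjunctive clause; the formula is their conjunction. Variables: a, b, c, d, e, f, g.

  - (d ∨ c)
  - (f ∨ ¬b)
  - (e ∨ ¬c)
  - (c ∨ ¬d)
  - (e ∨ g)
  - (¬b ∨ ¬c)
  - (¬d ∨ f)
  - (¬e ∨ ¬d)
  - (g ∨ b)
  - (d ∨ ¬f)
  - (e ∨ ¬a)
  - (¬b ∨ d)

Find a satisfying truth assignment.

a=True, b=False, c=True, d=False, e=True, f=False, g=True

g occurs only positively in the remaining clauses — set g = True.
Branch on a: take a = True.
  then e is forced to True.
  then d is forced to False.
  then c is forced to True.
  then b is forced to False.
  then f is forced to False.
Every clause has at least one true literal under this assignment.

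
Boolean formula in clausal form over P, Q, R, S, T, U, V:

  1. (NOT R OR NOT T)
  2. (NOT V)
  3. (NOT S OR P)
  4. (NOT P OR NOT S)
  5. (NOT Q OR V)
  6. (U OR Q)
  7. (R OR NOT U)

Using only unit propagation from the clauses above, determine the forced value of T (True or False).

(NOT V) is a unit clause: V = False.
In (V OR NOT Q), V is now false; NOT Q must hold, so Q = False.
From (Q OR U) and Q = False: U = True.
From (NOT U OR R) and U = True: R = True.
(NOT R OR NOT T) with R = True leaves only NOT T, so T = False.

False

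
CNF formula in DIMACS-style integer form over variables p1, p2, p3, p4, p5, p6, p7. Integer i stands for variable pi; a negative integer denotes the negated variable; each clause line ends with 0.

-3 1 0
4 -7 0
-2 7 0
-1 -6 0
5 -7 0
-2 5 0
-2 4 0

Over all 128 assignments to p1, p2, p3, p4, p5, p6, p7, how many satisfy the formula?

24

Split on p2, then p7.
  p2=T, p7=T: remaining (p1,p3,p4,p5,p6) ∈ {(F,F,T,T,F); (F,F,T,T,T); (T,F,T,T,F); (T,T,T,T,F)} — 4.
  p2=T, p7=F: a clause becomes empty — 0.
  p2=F, p7=T: remaining (p1,p3,p4,p5,p6) ∈ {(F,F,T,T,F); (F,F,T,T,T); (T,F,T,T,F); (T,T,T,T,F)} — 4.
  p2=F, p7=F: p4, p5 free; 4 ways for (p1,p3,p6) × 2^2 = 16.
Total: 4 + 0 + 4 + 16 = 24.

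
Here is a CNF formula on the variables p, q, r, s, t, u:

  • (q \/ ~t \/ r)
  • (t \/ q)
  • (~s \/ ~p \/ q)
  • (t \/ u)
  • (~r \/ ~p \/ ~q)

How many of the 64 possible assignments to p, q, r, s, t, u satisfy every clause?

24

Case analysis on q and t:
  q=1, t=1: s, u free; 3 ways for (p,r) × 2^2 = 12.
  q=1, t=0: s free; 3 ways for (p,r,u) × 2^1 = 6.
  q=0, t=1: u free; 3 ways for (p,r,s) × 2^1 = 6.
  q=0, t=0: a clause becomes empty — 0.
Total: 12 + 6 + 6 + 0 = 24.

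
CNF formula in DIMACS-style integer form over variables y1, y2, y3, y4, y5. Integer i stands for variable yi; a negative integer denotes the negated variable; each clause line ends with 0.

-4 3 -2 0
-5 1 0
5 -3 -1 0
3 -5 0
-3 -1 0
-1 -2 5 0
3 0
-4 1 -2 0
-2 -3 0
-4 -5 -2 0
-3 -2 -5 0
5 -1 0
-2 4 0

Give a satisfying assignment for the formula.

y1=False, y2=False, y3=True, y4=False, y5=False

Check each clause:
  1. {¬y4, y3, ¬y2} — y3 is true.
  2. {y1, ¬y5} — ¬y5 is true.
  3. {¬y1, y5, ¬y3} — ¬y1 is true.
  4. {¬y5, y3} — y3 is true.
  5. {¬y1, ¬y3} — ¬y1 is true.
  6. {¬y2, y5, ¬y1} — ¬y2 is true.
  7. {y3} — y3 is true.
  8. {¬y4, ¬y2, y1} — ¬y4 is true.
  9. {¬y2, ¬y3} — ¬y2 is true.
  10. {¬y5, ¬y2, ¬y4} — ¬y5 is true.
  11. {¬y2, ¬y5, ¬y3} — ¬y5 is true.
  12. {¬y1, y5} — ¬y1 is true.
  13. {¬y2, y4} — ¬y2 is true.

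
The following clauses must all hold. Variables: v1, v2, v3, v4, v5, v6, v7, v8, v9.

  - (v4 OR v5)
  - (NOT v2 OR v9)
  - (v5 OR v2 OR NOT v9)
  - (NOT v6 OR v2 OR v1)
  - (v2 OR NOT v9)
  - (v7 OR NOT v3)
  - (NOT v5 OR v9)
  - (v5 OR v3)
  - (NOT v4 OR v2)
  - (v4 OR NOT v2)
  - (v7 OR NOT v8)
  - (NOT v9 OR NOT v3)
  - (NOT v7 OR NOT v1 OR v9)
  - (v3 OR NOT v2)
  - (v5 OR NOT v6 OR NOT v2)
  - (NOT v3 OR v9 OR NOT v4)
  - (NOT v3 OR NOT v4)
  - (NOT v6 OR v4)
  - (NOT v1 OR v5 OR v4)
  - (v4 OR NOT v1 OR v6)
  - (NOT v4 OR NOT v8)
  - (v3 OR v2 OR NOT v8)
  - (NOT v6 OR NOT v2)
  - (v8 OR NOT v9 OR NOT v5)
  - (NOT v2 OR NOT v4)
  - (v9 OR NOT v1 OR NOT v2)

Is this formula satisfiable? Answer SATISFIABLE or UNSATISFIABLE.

UNSATISFIABLE

v2 = True:
  propagation gives v9=True, v4=True; an empty clause results — contradiction.
v2 = False:
  propagation gives v9=False, v5=False, v4=True; an empty clause results — contradiction.
Every branch closes, so no satisfying assignment exists.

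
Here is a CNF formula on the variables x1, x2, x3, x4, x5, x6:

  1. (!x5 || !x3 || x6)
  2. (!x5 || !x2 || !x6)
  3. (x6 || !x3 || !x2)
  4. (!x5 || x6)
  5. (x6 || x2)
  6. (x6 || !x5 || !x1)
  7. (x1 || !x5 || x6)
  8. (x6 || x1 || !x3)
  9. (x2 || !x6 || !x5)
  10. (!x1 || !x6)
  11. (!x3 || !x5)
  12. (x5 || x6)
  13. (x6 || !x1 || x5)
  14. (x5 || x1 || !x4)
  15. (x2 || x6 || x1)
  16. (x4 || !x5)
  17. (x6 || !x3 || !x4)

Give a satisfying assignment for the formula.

x1=F, x2=T, x3=F, x4=F, x5=F, x6=T

Check each clause:
  1. (!x3 || x6 || !x5) — !x5 is true.
  2. (!x6 || !x2 || !x5) — !x5 is true.
  3. (x6 || !x3 || !x2) — !x3 is true.
  4. (!x5 || x6) — !x5 is true.
  5. (x2 || x6) — x2 is true.
  6. (x6 || !x5 || !x1) — !x5 is true.
  7. (x6 || x1 || !x5) — !x5 is true.
  8. (!x3 || x6 || x1) — !x3 is true.
  9. (x2 || !x6 || !x5) — x2 is true.
  10. (!x1 || !x6) — !x1 is true.
  11. (!x3 || !x5) — !x5 is true.
  12. (x5 || x6) — x6 is true.
  13. (x5 || x6 || !x1) — x6 is true.
  14. (x1 || !x4 || x5) — !x4 is true.
  15. (x1 || x2 || x6) — x2 is true.
  16. (x4 || !x5) — !x5 is true.
  17. (!x3 || x6 || !x4) — !x4 is true.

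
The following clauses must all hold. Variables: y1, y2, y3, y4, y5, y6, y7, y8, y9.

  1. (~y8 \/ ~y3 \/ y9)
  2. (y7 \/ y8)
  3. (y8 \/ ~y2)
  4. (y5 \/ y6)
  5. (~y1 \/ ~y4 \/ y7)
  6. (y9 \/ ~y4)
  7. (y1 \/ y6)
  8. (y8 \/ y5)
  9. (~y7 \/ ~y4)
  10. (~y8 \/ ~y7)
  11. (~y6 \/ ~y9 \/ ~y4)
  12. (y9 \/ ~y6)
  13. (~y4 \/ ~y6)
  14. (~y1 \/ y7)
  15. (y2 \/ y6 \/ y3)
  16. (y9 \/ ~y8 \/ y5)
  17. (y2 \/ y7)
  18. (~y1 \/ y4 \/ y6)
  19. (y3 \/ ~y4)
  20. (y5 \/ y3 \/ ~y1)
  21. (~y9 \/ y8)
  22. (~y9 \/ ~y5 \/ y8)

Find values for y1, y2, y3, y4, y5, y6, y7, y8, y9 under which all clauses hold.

y1=0  y2=1  y3=1  y4=0  y5=1  y6=1  y7=0  y8=1  y9=1

Try y1 = False.
  then y6 is forced to True.
  then y9 is forced to True.
  then y4 is forced to False.
  then y8 is forced to True.
  then y7 is forced to False.
  then y2 is forced to True.
y3, y5 are now unconstrained; take y3 = True, y5 = True.
Every clause has at least one true literal under this assignment.
Check each clause:
  1. (~y8 \/ ~y3 \/ y9) — y9 is true.
  2. (y7 \/ y8) — y8 is true.
  3. (y8 \/ ~y2) — y8 is true.
  4. (y5 \/ y6) — y5 is true.
  5. (~y4 \/ y7 \/ ~y1) — ~y4 is true.
  6. (~y4 \/ y9) — y9 is true.
  7. (y6 \/ y1) — y6 is true.
  8. (y8 \/ y5) — y8 is true.
  9. (~y4 \/ ~y7) — ~y7 is true.
  10. (~y8 \/ ~y7) — ~y7 is true.
  11. (~y6 \/ ~y9 \/ ~y4) — ~y4 is true.
  12. (y9 \/ ~y6) — y9 is true.
  13. (~y6 \/ ~y4) — ~y4 is true.
  14. (~y1 \/ y7) — ~y1 is true.
  15. (y6 \/ y3 \/ y2) — y2 is true.
  16. (y5 \/ ~y8 \/ y9) — y9 is true.
  17. (y2 \/ y7) — y2 is true.
  18. (~y1 \/ y6 \/ y4) — y6 is true.
  19. (~y4 \/ y3) — y3 is true.
  20. (y5 \/ y3 \/ ~y1) — y3 is true.
  21. (~y9 \/ y8) — y8 is true.
  22. (~y5 \/ y8 \/ ~y9) — y8 is true.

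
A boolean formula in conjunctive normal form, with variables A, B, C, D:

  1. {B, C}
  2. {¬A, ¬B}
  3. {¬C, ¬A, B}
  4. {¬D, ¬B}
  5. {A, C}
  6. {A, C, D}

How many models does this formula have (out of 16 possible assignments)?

3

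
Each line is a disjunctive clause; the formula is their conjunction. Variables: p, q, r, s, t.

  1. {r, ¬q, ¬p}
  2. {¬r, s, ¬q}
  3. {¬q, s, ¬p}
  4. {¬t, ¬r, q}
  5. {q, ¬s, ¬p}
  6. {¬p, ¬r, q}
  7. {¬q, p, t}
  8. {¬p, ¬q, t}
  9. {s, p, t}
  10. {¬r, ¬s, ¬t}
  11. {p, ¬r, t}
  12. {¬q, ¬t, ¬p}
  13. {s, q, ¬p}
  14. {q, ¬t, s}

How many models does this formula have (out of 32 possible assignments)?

4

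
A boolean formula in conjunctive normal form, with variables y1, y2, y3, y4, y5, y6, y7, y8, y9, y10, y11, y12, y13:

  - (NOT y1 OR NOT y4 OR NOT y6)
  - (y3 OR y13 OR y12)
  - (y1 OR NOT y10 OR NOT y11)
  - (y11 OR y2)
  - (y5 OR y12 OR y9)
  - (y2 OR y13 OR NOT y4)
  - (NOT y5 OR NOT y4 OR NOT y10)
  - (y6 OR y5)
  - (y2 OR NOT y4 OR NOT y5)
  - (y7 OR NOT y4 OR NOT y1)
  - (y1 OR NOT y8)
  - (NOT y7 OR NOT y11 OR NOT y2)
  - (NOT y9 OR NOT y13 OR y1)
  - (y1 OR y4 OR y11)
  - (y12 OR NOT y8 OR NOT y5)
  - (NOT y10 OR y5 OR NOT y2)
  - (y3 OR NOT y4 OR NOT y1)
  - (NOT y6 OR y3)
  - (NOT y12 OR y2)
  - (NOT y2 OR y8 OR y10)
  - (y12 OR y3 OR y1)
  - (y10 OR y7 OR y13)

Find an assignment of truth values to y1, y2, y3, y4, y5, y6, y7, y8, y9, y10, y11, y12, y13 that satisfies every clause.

y1=True, y2=True, y3=True, y4=True, y5=True, y6=False, y7=True, y8=True, y9=True, y10=False, y11=False, y12=True, y13=True

Check each clause:
  1. (NOT y4 OR NOT y6 OR NOT y1) — NOT y6 is true.
  2. (y3 OR y12 OR y13) — y3 is true.
  3. (NOT y10 OR y1 OR NOT y11) — y1 is true.
  4. (y2 OR y11) — y2 is true.
  5. (y12 OR y5 OR y9) — y9 is true.
  6. (y13 OR NOT y4 OR y2) — y2 is true.
  7. (NOT y10 OR NOT y4 OR NOT y5) — NOT y10 is true.
  8. (y6 OR y5) — y5 is true.
  9. (NOT y4 OR NOT y5 OR y2) — y2 is true.
  10. (y7 OR NOT y1 OR NOT y4) — y7 is true.
  11. (NOT y8 OR y1) — y1 is true.
  12. (NOT y2 OR NOT y11 OR NOT y7) — NOT y11 is true.
  13. (NOT y9 OR y1 OR NOT y13) — y1 is true.
  14. (y11 OR y1 OR y4) — y1 is true.
  15. (y12 OR NOT y8 OR NOT y5) — y12 is true.
  16. (NOT y2 OR NOT y10 OR y5) — y5 is true.
  17. (y3 OR NOT y4 OR NOT y1) — y3 is true.
  18. (y3 OR NOT y6) — NOT y6 is true.
  19. (y2 OR NOT y12) — y2 is true.
  20. (NOT y2 OR y10 OR y8) — y8 is true.
  21. (y3 OR y1 OR y12) — y1 is true.
  22. (y13 OR y10 OR y7) — y13 is true.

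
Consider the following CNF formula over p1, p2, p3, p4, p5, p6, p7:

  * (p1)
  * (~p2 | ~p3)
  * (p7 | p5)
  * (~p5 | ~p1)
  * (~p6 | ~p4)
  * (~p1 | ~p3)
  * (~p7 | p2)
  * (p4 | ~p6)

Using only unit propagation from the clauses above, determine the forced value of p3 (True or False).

(p1) is a unit clause: p1 = True.
(~p1 | ~p5) with p1 = True leaves only ~p5, so p5 = False.
(p5 | p7) with p5 = False leaves only p7, so p7 = True.
(~p3 | ~p1): since p1 = True, the clause reduces to (~p3). p3 = False.

False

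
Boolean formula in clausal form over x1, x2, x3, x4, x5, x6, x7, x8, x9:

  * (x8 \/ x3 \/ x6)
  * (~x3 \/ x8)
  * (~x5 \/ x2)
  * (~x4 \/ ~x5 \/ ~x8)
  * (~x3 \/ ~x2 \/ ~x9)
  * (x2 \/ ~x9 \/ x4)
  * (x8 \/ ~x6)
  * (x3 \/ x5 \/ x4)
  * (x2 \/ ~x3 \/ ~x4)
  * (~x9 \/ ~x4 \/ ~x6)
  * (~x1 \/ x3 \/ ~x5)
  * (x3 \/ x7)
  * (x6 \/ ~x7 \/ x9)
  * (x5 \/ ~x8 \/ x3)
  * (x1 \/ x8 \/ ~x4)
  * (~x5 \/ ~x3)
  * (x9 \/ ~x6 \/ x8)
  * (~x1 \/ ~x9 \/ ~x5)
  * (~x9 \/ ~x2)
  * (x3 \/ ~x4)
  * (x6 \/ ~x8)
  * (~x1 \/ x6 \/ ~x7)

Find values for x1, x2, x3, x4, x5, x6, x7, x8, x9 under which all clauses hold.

x1=True, x2=True, x3=True, x4=True, x5=False, x6=True, x7=True, x8=True, x9=False

Check each clause:
  1. (x6 \/ x8 \/ x3) — x8 is true.
  2. (x8 \/ ~x3) — x8 is true.
  3. (~x5 \/ x2) — x2 is true.
  4. (~x8 \/ ~x4 \/ ~x5) — ~x5 is true.
  5. (~x9 \/ ~x2 \/ ~x3) — ~x9 is true.
  6. (x4 \/ ~x9 \/ x2) — x2 is true.
  7. (~x6 \/ x8) — x8 is true.
  8. (x3 \/ x5 \/ x4) — x3 is true.
  9. (x2 \/ ~x3 \/ ~x4) — x2 is true.
  10. (~x9 \/ ~x4 \/ ~x6) — ~x9 is true.
  11. (x3 \/ ~x5 \/ ~x1) — x3 is true.
  12. (x7 \/ x3) — x3 is true.
  13. (x9 \/ x6 \/ ~x7) — x6 is true.
  14. (x3 \/ ~x8 \/ x5) — x3 is true.
  15. (x1 \/ x8 \/ ~x4) — x8 is true.
  16. (~x3 \/ ~x5) — ~x5 is true.
  17. (x8 \/ x9 \/ ~x6) — x8 is true.
  18. (~x9 \/ ~x5 \/ ~x1) — ~x5 is true.
  19. (~x9 \/ ~x2) — ~x9 is true.
  20. (x3 \/ ~x4) — x3 is true.
  21. (x6 \/ ~x8) — x6 is true.
  22. (~x7 \/ ~x1 \/ x6) — x6 is true.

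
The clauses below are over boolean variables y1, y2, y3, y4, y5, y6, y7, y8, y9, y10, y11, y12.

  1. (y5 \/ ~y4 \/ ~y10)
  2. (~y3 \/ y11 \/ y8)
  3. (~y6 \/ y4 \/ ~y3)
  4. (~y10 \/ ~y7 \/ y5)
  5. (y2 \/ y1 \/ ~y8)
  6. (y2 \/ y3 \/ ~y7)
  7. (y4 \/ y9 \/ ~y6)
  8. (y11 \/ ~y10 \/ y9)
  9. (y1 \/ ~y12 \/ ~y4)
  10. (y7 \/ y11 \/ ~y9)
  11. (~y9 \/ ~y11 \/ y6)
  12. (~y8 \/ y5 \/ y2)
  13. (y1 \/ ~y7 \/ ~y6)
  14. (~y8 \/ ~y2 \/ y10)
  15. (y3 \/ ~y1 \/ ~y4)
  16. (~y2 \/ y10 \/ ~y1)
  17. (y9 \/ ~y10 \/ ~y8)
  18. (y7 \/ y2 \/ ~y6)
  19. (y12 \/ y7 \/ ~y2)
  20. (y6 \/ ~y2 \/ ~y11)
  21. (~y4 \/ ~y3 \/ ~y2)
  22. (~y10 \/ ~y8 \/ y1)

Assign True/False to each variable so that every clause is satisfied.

y1 = True, y2 = True, y3 = False, y4 = False, y5 = False, y6 = True, y7 = False, y8 = False, y9 = True, y10 = True, y11 = True, y12 = True

Set y1 = True and propagate.
Branch on y2: take y2 = True.
  then y10 is forced to True.
The remaining clauses are satisfied by y3 = False, y4 = False, y5 = False, y6 = True, y7 = False, y8 = False, y9 = True, y11 = True, y12 = True.
Every clause has at least one true literal under this assignment.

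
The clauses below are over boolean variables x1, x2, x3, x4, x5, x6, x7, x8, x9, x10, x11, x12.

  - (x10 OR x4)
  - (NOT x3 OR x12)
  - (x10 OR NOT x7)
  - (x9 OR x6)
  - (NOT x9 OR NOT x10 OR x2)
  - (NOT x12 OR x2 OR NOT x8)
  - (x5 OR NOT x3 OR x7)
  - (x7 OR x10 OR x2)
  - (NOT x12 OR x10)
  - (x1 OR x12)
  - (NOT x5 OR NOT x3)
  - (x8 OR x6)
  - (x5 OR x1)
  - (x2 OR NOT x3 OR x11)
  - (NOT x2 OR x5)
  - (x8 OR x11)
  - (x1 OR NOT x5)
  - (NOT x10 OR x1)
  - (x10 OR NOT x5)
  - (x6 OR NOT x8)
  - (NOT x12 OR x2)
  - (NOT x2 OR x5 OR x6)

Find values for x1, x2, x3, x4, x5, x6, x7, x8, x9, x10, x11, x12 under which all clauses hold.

x1=T, x2=T, x3=F, x4=T, x5=T, x6=T, x7=T, x8=F, x9=F, x10=T, x11=T, x12=T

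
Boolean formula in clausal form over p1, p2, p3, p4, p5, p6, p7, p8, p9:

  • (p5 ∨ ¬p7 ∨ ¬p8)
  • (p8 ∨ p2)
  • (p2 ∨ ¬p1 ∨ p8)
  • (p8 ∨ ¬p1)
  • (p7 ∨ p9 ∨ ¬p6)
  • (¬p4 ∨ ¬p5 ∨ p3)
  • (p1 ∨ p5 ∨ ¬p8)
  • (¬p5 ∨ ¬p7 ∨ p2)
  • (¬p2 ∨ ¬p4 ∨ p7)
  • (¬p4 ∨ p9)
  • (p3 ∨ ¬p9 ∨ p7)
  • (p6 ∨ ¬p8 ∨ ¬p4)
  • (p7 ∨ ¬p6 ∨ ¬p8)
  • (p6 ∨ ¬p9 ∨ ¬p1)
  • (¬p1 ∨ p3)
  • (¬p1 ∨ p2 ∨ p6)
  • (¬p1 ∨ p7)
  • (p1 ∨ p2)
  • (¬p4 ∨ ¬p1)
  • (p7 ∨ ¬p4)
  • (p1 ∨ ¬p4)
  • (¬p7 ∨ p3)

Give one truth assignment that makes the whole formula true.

p3 occurs only positively in the remaining clauses — set p3 = True.
Pure literal: p4 appears only negated; assign p4 = False.
Branch on p1: take p1 = False.
  then p2 is forced to True.
Set p5 = True and propagate.
Branch on p6: take p6 = False.
p7, p8, p9 are now unconstrained; take p7 = False, p8 = False, p9 = False.
Every clause has at least one true literal under this assignment.

p1=False, p2=True, p3=True, p4=False, p5=True, p6=False, p7=False, p8=False, p9=False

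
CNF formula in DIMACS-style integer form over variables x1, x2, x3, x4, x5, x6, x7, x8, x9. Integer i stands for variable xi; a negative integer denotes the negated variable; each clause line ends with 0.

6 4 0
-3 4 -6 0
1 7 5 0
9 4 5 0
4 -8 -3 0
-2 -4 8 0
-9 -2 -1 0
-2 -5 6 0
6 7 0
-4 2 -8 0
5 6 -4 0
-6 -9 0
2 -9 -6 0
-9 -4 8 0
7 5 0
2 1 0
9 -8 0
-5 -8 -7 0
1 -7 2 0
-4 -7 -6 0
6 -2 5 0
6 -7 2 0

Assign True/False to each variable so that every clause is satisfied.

x1 = T, x2 = F, x3 = F, x4 = F, x5 = T, x6 = T, x7 = F, x8 = F, x9 = F

Check each clause:
  1. (x6 | x4) — x6 is true.
  2. (~x6 | x4 | ~x3) — ~x3 is true.
  3. (x1 | x5 | x7) — x1 is true.
  4. (x5 | x4 | x9) — x5 is true.
  5. (~x3 | ~x8 | x4) — ~x8 is true.
  6. (~x2 | ~x4 | x8) — ~x4 is true.
  7. (~x2 | ~x9 | ~x1) — ~x2 is true.
  8. (~x2 | ~x5 | x6) — x6 is true.
  9. (x7 | x6) — x6 is true.
  10. (~x4 | ~x8 | x2) — ~x8 is true.
  11. (x5 | x6 | ~x4) — ~x4 is true.
  12. (~x6 | ~x9) — ~x9 is true.
  13. (~x9 | x2 | ~x6) — ~x9 is true.
  14. (x8 | ~x4 | ~x9) — ~x4 is true.
  15. (x5 | x7) — x5 is true.
  16. (x1 | x2) — x1 is true.
  17. (x9 | ~x8) — ~x8 is true.
  18. (~x8 | ~x5 | ~x7) — ~x8 is true.
  19. (~x7 | x1 | x2) — ~x7 is true.
  20. (~x6 | ~x4 | ~x7) — ~x7 is true.
  21. (x5 | ~x2 | x6) — x5 is true.
  22. (x2 | ~x7 | x6) — ~x7 is true.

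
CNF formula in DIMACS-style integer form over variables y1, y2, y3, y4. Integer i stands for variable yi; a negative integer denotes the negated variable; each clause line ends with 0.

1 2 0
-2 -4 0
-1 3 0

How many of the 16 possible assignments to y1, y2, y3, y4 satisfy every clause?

5

The models are:
  y1=0 y2=1 y3=0 y4=0
  y1=0 y2=1 y3=1 y4=0
  y1=1 y2=0 y3=1 y4=0
  y1=1 y2=0 y3=1 y4=1
  y1=1 y2=1 y3=1 y4=0
That's 5 in total.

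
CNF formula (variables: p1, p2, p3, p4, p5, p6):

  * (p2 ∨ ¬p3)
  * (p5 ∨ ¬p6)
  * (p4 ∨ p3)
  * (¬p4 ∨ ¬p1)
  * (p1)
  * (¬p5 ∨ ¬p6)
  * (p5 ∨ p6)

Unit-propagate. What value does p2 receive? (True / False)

(p1) is a unit clause: p1 = True.
From (¬p4 ∨ ¬p1) and p1 = True: p4 = False.
In (p3 ∨ p4), p4 is now false; p3 must hold, so p3 = True.
(¬p3 ∨ p2): since p3 = True, the clause reduces to (p2). p2 = True.

True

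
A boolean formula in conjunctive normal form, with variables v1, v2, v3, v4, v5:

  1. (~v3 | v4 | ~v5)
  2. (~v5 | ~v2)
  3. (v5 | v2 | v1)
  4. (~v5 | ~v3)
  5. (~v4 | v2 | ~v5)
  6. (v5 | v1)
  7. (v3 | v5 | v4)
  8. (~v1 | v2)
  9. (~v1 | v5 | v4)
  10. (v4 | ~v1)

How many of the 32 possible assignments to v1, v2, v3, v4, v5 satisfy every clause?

3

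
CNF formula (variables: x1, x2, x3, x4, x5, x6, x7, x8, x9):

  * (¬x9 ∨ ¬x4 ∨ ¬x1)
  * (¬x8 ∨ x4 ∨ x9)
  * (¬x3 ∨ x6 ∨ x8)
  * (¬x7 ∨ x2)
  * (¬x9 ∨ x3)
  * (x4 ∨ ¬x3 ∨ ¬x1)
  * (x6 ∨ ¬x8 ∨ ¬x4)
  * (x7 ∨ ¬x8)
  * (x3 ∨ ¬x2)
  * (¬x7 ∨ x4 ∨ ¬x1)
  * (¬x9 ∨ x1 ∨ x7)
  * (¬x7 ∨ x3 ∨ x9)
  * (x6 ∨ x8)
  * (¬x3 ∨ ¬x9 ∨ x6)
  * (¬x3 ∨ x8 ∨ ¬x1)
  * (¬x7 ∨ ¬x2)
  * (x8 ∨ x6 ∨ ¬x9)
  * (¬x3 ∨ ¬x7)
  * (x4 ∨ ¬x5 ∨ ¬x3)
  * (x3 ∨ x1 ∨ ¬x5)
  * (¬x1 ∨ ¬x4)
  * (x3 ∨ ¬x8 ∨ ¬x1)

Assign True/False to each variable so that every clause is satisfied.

x6 occurs only positively in the remaining clauses — set x6 = True.
Try x1 = True.
  then x4 is forced to False.
  then x3 is forced to False.
  then x9 is forced to False.
  then x8 is forced to False.
  then x2 is forced to False.
  then x7 is forced to False.
x5 is now unconstrained; take x5 = True.

x1=T, x2=F, x3=F, x4=F, x5=T, x6=T, x7=F, x8=F, x9=F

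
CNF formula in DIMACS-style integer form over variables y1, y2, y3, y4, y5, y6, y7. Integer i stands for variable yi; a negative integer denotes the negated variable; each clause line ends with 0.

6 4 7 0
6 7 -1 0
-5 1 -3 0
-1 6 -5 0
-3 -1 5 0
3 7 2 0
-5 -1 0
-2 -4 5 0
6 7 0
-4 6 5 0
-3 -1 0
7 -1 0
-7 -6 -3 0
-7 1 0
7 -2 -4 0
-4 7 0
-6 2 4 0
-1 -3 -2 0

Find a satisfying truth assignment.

Set y1 = True and propagate.
  then y5 is forced to False.
  then y3 is forced to False.
  then y7 is forced to True.
For the remaining variables, y2 = False, y4 = False, y6 = False works.
Every clause has at least one true literal under this assignment.
Check each clause:
  1. {y4, y6, y7} — y7 is true.
  2. {y6, y7, ¬y1} — y7 is true.
  3. {¬y5, y1, ¬y3} — y1 is true.
  4. {y6, ¬y1, ¬y5} — ¬y5 is true.
  5. {¬y1, ¬y3, y5} — ¬y3 is true.
  6. {y2, y3, y7} — y7 is true.
  7. {¬y1, ¬y5} — ¬y5 is true.
  8. {y5, ¬y2, ¬y4} — ¬y4 is true.
  9. {y6, y7} — y7 is true.
  10. {y5, ¬y4, y6} — ¬y4 is true.
  11. {¬y3, ¬y1} — ¬y3 is true.
  12. {¬y1, y7} — y7 is true.
  13. {¬y7, ¬y3, ¬y6} — ¬y6 is true.
  14. {¬y7, y1} — y1 is true.
  15. {y7, ¬y2, ¬y4} — ¬y4 is true.
  16. {¬y4, y7} — ¬y4 is true.
  17. {¬y6, y2, y4} — ¬y6 is true.
  18. {¬y3, ¬y2, ¬y1} — ¬y3 is true.

y1=True, y2=False, y3=False, y4=False, y5=False, y6=False, y7=True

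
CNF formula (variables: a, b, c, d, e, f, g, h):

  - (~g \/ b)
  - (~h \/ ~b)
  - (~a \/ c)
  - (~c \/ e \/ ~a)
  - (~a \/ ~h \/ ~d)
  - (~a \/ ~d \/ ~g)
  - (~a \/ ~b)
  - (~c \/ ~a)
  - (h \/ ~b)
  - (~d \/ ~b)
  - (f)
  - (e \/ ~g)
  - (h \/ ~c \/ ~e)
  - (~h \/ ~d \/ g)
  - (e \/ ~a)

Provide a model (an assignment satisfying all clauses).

a = 0  b = 0  c = 0  d = 1  e = 1  f = 1  g = 0  h = 0

Unit propagation: (f) forces f = True.
Pure literal: a appears only negated; assign a = False.
Set b = False and propagate.
  then g is forced to False.
Try c = False.
Try d = True.
  then h is forced to False.
e is now unconstrained; take e = True.
Every clause has at least one true literal under this assignment.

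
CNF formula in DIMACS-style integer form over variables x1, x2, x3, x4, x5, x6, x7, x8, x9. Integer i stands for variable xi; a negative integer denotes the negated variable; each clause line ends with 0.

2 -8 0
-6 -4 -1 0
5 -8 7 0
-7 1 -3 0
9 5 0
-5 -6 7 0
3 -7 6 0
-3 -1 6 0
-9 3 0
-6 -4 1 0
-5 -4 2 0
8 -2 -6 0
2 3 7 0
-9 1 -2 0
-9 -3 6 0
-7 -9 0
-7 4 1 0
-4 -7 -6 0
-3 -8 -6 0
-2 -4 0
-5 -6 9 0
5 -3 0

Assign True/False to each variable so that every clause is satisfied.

x1 = T  x2 = T  x3 = F  x4 = F  x5 = T  x6 = F  x7 = F  x8 = F  x9 = F

Branch on x1: take x1 = True.
Set x2 = True and propagate.
  then x4 is forced to False.
The remaining clauses are satisfied by x3 = False, x5 = True, x6 = False, x7 = False, x8 = False, x9 = False.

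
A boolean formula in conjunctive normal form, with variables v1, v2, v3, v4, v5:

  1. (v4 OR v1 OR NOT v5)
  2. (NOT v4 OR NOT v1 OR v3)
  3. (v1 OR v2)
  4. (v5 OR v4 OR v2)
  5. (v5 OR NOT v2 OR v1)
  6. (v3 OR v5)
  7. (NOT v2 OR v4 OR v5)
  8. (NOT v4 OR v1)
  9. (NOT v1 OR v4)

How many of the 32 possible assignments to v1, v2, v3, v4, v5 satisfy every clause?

4

The models are:
  v1=T v2=F v3=T v4=T v5=F
  v1=T v2=F v3=T v4=T v5=T
  v1=T v2=T v3=T v4=T v5=F
  v1=T v2=T v3=T v4=T v5=T
Count: 4.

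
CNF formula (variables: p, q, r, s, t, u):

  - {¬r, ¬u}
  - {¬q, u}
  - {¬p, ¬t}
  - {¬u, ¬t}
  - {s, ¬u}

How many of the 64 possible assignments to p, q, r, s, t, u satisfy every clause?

Case analysis on u and t:
  u=1, t=1: a clause becomes empty — 0.
  u=1, t=0: remaining (p,q,r,s) ∈ {(0,0,0,1); (0,1,0,1); (1,0,0,1); (1,1,0,1)} — 4.
  u=0, t=1: remaining (p,q,r,s) ∈ {(0,0,0,0); (0,0,0,1); (0,0,1,0); (0,0,1,1)} — 4.
  u=0, t=0: forces q=0; p, r, s free → 2^3 = 8.
Total: 0 + 4 + 4 + 8 = 16.

16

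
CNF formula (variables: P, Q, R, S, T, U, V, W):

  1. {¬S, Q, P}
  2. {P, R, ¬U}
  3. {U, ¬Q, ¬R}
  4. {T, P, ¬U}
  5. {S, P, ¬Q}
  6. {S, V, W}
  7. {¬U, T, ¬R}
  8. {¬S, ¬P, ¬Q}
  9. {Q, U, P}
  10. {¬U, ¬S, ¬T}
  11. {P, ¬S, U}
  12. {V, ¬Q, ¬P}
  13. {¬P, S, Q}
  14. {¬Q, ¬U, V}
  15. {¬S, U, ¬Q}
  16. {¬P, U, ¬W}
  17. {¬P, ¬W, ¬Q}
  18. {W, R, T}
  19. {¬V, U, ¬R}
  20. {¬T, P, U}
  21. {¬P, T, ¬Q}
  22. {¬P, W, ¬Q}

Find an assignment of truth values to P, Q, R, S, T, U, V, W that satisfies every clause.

P = True  Q = False  R = False  S = True  T = False  U = True  V = False  W = True

Branch on P: take P = True.
The remaining clauses are satisfied by Q = False, R = False, S = True, T = False, U = True, V = False, W = True.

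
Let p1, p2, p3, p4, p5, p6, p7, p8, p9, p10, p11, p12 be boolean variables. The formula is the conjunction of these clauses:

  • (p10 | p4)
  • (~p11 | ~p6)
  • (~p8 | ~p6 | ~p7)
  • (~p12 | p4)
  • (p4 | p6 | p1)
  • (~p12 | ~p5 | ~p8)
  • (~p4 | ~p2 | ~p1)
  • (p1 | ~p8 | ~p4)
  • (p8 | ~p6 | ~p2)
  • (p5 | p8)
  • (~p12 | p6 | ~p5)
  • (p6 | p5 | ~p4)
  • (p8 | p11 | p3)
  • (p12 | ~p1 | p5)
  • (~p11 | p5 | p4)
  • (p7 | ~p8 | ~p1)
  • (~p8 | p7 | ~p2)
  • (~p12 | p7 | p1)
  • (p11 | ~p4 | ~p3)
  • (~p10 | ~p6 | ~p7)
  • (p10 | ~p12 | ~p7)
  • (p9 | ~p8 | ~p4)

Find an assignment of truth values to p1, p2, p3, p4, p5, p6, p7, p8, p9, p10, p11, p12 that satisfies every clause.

p1=True  p2=False  p3=True  p4=True  p5=True  p6=False  p7=True  p8=True  p9=True  p10=True  p11=True  p12=False

Check each clause:
  1. (p10 | p4) — p10 is true.
  2. (~p6 | ~p11) — ~p6 is true.
  3. (~p6 | ~p8 | ~p7) — ~p6 is true.
  4. (p4 | ~p12) — p4 is true.
  5. (p6 | p4 | p1) — p1 is true.
  6. (~p8 | ~p12 | ~p5) — ~p12 is true.
  7. (~p4 | ~p2 | ~p1) — ~p2 is true.
  8. (p1 | ~p4 | ~p8) — p1 is true.
  9. (p8 | ~p6 | ~p2) — p8 is true.
  10. (p5 | p8) — p8 is true.
  11. (~p12 | p6 | ~p5) — ~p12 is true.
  12. (p6 | p5 | ~p4) — p5 is true.
  13. (p8 | p11 | p3) — p8 is true.
  14. (~p1 | p5 | p12) — p5 is true.
  15. (~p11 | p5 | p4) — p4 is true.
  16. (p7 | ~p8 | ~p1) — p7 is true.
  17. (~p2 | ~p8 | p7) — ~p2 is true.
  18. (p1 | ~p12 | p7) — p1 is true.
  19. (p11 | ~p4 | ~p3) — p11 is true.
  20. (~p10 | ~p7 | ~p6) — ~p6 is true.
  21. (p10 | ~p12 | ~p7) — p10 is true.
  22. (p9 | ~p4 | ~p8) — p9 is true.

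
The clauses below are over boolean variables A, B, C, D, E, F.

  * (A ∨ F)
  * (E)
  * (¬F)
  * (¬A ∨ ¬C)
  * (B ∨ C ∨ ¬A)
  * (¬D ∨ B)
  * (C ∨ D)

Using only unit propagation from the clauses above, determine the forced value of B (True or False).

True

(E) is a unit clause: E = True.
(¬F) stands alone — F = False.
(A ∨ F) with F = False leaves only A, so A = True.
In (¬C ∨ ¬A), ¬A is now false; ¬C must hold, so C = False.
(B ∨ C ∨ ¬A) with C = False, A = True leaves only B, so B = True.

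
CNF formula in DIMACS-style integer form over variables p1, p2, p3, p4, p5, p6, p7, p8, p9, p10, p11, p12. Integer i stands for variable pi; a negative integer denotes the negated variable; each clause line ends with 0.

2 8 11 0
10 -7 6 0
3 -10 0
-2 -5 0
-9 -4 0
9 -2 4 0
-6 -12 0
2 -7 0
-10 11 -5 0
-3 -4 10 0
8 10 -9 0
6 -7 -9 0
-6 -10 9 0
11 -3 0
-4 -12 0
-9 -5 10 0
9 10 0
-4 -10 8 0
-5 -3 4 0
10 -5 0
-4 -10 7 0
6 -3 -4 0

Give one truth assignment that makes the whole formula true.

p5 occurs only negated in the remaining clauses — set p5 = False.
p11 occurs only positively in the remaining clauses — set p11 = True.
Branch on p2: take p2 = True.
The remaining clauses are satisfied by p1 = True, p3 = True, p4 = False, p6 = True, p7 = True, p8 = False, p9 = True, p10 = True, p12 = False.

p1 = True, p2 = True, p3 = True, p4 = False, p5 = False, p6 = True, p7 = True, p8 = False, p9 = True, p10 = True, p11 = True, p12 = False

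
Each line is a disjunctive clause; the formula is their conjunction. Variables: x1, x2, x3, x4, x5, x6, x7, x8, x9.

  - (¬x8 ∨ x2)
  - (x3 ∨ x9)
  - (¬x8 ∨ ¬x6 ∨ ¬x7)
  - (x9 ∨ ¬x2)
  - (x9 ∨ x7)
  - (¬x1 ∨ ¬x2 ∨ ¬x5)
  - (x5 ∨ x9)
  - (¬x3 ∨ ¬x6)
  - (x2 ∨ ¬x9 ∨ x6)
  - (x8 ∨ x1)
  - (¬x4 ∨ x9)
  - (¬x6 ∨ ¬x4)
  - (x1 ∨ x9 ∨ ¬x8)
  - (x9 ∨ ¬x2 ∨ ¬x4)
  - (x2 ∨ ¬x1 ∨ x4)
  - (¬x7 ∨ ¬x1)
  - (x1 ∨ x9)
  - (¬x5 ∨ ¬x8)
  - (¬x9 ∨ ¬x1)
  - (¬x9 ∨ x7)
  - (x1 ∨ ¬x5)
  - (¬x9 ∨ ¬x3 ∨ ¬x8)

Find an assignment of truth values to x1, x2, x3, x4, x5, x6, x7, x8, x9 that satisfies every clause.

Try x1 = False.
  then x8 is forced to True.
  then x2 is forced to True.
  then x9 is forced to True.
  then x5 is forced to False.
  then x7 is forced to True.
  then x6 is forced to False.
  then x3 is forced to False.
x4 is now unconstrained; take x4 = False.

x1=F, x2=T, x3=F, x4=F, x5=F, x6=F, x7=T, x8=T, x9=T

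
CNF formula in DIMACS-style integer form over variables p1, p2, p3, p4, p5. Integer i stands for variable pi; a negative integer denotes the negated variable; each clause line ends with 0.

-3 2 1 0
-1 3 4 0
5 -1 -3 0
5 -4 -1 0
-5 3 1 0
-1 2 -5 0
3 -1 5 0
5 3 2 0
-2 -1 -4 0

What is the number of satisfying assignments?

Case analysis on p1 and p3:
  p1=T, p3=T: remaining (p2,p4,p5) ∈ {(T,F,T)} — 1.
  p1=T, p3=F: a clause becomes empty — 0.
  p1=F, p3=T: remaining (p2,p4,p5) ∈ {(T,F,F); (T,F,T); (T,T,F); (T,T,T)} — 4.
  p1=F, p3=F: remaining (p2,p4,p5) ∈ {(T,F,F); (T,T,F)} — 2.
Total: 1 + 0 + 4 + 2 = 7.

7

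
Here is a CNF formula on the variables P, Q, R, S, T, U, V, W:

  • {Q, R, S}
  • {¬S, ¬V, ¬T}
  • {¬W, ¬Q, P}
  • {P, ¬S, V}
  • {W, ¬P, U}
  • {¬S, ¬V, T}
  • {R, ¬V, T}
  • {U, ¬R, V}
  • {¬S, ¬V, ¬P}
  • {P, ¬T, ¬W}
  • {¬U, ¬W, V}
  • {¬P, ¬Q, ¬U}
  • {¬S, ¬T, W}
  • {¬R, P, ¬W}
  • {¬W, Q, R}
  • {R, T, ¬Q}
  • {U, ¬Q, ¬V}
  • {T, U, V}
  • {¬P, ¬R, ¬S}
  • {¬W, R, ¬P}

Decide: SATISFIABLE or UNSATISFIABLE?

SATISFIABLE

Try P = True.
The remaining clauses are satisfied by Q = False, R = True, S = False, T = False, U = True, V = True, W = False.
So P = T, Q = F, R = T, S = F, T = F, U = T, V = T, W = F is a satisfying assignment.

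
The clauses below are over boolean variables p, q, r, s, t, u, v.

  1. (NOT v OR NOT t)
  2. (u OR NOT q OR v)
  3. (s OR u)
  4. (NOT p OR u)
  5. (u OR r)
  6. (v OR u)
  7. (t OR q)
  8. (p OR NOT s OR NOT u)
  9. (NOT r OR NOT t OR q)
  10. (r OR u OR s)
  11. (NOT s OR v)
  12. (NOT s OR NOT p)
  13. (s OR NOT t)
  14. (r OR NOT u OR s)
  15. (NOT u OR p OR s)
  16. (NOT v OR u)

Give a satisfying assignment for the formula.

p = T, q = T, r = T, s = F, t = F, u = T, v = F

Try p = True.
  then u is forced to True.
  then s is forced to False.
  then t is forced to False.
  then q is forced to True.
  then r is forced to True.
v is now unconstrained; take v = False.
Every clause has at least one true literal under this assignment.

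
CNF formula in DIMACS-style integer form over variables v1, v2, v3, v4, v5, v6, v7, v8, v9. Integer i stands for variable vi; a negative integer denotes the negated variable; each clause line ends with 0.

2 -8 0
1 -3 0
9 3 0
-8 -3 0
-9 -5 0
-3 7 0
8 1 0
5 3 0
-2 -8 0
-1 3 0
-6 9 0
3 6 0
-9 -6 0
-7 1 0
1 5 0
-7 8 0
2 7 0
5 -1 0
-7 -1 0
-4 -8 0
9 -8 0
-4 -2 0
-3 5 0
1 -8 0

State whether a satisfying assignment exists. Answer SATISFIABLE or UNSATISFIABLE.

UNSATISFIABLE

v1 = True:
  propagation gives v3=True, v8=False, v7=True; an empty clause results — contradiction.
v1 = False:
  propagation gives v3=False, v9=True, v5=False; an empty clause results — contradiction.
Every branch closes, so no satisfying assignment exists.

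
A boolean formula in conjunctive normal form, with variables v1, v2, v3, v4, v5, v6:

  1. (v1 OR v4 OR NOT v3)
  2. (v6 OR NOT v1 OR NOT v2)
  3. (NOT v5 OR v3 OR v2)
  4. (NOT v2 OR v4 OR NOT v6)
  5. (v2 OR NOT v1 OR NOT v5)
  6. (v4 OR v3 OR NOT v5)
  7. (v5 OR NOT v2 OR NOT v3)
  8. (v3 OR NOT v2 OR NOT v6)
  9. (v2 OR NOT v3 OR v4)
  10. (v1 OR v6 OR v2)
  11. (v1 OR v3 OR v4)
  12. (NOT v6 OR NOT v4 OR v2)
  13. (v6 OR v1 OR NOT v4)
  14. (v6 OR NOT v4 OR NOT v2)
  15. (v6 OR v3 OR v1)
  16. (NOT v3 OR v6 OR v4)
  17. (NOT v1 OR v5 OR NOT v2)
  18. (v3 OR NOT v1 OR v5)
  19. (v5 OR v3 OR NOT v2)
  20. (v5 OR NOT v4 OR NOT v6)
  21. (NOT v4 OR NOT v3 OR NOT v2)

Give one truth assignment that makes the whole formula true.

Set v1 = True and propagate.
Set v2 = False and propagate.
  then v5 is forced to False.
  then v3 is forced to True.
  then v4 is forced to True.
  then v6 is forced to False.
Check each clause:
  1. (v1 OR NOT v3 OR v4) — v1 is true.
  2. (NOT v1 OR NOT v2 OR v6) — NOT v2 is true.
  3. (v2 OR v3 OR NOT v5) — v3 is true.
  4. (NOT v2 OR v4 OR NOT v6) — NOT v6 is true.
  5. (NOT v1 OR NOT v5 OR v2) — NOT v5 is true.
  6. (v3 OR NOT v5 OR v4) — v3 is true.
  7. (NOT v2 OR NOT v3 OR v5) — NOT v2 is true.
  8. (NOT v6 OR v3 OR NOT v2) — NOT v6 is true.
  9. (v4 OR v2 OR NOT v3) — v4 is true.
  10. (v2 OR v1 OR v6) — v1 is true.
  11. (v1 OR v3 OR v4) — v1 is true.
  12. (NOT v6 OR v2 OR NOT v4) — NOT v6 is true.
  13. (v1 OR NOT v4 OR v6) — v1 is true.
  14. (NOT v2 OR v6 OR NOT v4) — NOT v2 is true.
  15. (v6 OR v3 OR v1) — v1 is true.
  16. (v6 OR v4 OR NOT v3) — v4 is true.
  17. (NOT v1 OR v5 OR NOT v2) — NOT v2 is true.
  18. (NOT v1 OR v3 OR v5) — v3 is true.
  19. (v5 OR NOT v2 OR v3) — v3 is true.
  20. (NOT v4 OR v5 OR NOT v6) — NOT v6 is true.
  21. (NOT v3 OR NOT v2 OR NOT v4) — NOT v2 is true.

v1 = T  v2 = F  v3 = T  v4 = T  v5 = F  v6 = F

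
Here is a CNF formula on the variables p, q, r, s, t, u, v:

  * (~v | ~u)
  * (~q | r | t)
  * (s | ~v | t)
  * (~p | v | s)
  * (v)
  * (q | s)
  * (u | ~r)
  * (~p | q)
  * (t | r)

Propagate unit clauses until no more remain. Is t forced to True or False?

True

(v) is a unit clause: v = True.
(~u | ~v): since v = True, the clause reduces to (~u). u = False.
From (~r | u) and u = False: r = False.
(r | t) with r = False leaves only t, so t = True.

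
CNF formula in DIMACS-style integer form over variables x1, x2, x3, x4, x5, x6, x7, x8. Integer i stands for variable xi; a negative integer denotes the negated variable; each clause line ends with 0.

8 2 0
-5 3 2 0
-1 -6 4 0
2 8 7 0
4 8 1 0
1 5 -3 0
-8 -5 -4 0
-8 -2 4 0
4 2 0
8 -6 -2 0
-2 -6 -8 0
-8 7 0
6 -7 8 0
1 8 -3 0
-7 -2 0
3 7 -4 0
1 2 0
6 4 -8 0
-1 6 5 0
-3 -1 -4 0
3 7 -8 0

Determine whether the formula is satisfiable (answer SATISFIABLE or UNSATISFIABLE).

SATISFIABLE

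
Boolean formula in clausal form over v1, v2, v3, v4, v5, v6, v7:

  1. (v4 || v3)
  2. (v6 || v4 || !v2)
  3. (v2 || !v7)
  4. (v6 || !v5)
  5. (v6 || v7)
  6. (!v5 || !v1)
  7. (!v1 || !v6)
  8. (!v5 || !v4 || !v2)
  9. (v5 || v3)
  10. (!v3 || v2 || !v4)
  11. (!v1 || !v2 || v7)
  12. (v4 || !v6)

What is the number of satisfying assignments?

Satisfying assignments:
  v1=0 v2=0 v3=0 v4=1 v5=1 v6=1 v7=0
  v1=0 v2=1 v3=1 v4=1 v5=0 v6=0 v7=1
  v1=0 v2=1 v3=1 v4=1 v5=0 v6=1 v7=0
  v1=0 v2=1 v3=1 v4=1 v5=0 v6=1 v7=1
  v1=1 v2=1 v3=1 v4=1 v5=0 v6=0 v7=1
Count: 5.

5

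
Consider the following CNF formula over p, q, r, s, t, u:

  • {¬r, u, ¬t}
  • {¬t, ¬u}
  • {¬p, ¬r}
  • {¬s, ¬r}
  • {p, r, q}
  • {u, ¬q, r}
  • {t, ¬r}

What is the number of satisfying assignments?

10

Case analysis on r and t:
  r=T, t=T: a clause becomes empty — 0.
  r=T, t=F: a clause becomes empty — 0.
  r=F, t=T: remaining (p,q,s,u) ∈ {(T,F,F,F); (T,F,T,F)} — 2.
  r=F, t=F: s free; 4 ways for (p,q,u) × 2^1 = 8.
Total: 0 + 0 + 2 + 8 = 10.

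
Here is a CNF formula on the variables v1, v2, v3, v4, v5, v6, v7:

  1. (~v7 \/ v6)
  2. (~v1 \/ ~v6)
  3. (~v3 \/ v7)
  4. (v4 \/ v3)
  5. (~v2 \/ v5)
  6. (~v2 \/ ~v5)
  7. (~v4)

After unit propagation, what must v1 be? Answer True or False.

False

(~v4) is a unit clause: v4 = False.
(v3 \/ v4): since v4 = False, the clause reduces to (v3). v3 = True.
From (~v3 \/ v7) and v3 = True: v7 = True.
From (~v7 \/ v6) and v7 = True: v6 = True.
From (~v6 \/ ~v1) and v6 = True: v1 = False.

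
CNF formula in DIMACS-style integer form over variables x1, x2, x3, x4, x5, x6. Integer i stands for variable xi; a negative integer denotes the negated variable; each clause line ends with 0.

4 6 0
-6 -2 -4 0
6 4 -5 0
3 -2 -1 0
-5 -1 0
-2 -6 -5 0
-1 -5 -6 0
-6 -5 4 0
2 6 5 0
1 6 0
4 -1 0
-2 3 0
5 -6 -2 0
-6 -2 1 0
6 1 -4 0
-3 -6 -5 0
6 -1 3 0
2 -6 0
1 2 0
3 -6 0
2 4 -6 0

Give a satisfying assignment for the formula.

x1=True, x2=True, x3=True, x4=True, x5=False, x6=False

Check each clause:
  1. (x6 \/ x4) — x4 is true.
  2. (~x2 \/ ~x6 \/ ~x4) — ~x6 is true.
  3. (x4 \/ ~x5 \/ x6) — ~x5 is true.
  4. (~x2 \/ ~x1 \/ x3) — x3 is true.
  5. (~x5 \/ ~x1) — ~x5 is true.
  6. (~x6 \/ ~x2 \/ ~x5) — ~x6 is true.
  7. (~x5 \/ ~x1 \/ ~x6) — ~x6 is true.
  8. (~x6 \/ x4 \/ ~x5) — ~x6 is true.
  9. (x2 \/ x6 \/ x5) — x2 is true.
  10. (x6 \/ x1) — x1 is true.
  11. (~x1 \/ x4) — x4 is true.
  12. (~x2 \/ x3) — x3 is true.
  13. (~x6 \/ x5 \/ ~x2) — ~x6 is true.
  14. (x1 \/ ~x2 \/ ~x6) — x1 is true.
  15. (~x4 \/ x1 \/ x6) — x1 is true.
  16. (~x6 \/ ~x5 \/ ~x3) — ~x6 is true.
  17. (x3 \/ ~x1 \/ x6) — x3 is true.
  18. (~x6 \/ x2) — x2 is true.
  19. (x2 \/ x1) — x1 is true.
  20. (~x6 \/ x3) — ~x6 is true.
  21. (~x6 \/ x2 \/ x4) — x2 is true.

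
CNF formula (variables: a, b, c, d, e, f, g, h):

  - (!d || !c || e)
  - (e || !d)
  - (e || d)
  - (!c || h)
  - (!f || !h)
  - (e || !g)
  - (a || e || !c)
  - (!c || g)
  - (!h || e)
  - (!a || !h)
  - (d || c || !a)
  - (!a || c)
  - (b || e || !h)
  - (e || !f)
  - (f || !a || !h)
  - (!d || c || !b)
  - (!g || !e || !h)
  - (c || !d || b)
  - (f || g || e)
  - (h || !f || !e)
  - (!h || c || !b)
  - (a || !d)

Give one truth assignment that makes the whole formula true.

Try a = False.
  then d is forced to False.
  then e is forced to True.
Try b = True.
Branch on c: take c = False.
  then h is forced to False.
  then f is forced to False.
g is now unconstrained; take g = False.
Check each clause:
  1. (e || !d || !c) — e is true.
  2. (e || !d) — !d is true.
  3. (d || e) — e is true.
  4. (!c || h) — !c is true.
  5. (!f || !h) — !h is true.
  6. (!g || e) — !g is true.
  7. (e || !c || a) — !c is true.
  8. (!c || g) — !c is true.
  9. (!h || e) — !h is true.
  10. (!a || !h) — !h is true.
  11. (c || !a || d) — !a is true.
  12. (!a || c) — !a is true.
  13. (e || b || !h) — !h is true.
  14. (e || !f) — !f is true.
  15. (!a || f || !h) — !h is true.
  16. (!d || c || !b) — !d is true.
  17. (!e || !g || !h) — !h is true.
  18. (c || b || !d) — b is true.
  19. (g || f || e) — e is true.
  20. (!f || !e || h) — !f is true.
  21. (c || !b || !h) — !h is true.
  22. (!d || a) — !d is true.

a=False  b=True  c=False  d=False  e=True  f=False  g=False  h=False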